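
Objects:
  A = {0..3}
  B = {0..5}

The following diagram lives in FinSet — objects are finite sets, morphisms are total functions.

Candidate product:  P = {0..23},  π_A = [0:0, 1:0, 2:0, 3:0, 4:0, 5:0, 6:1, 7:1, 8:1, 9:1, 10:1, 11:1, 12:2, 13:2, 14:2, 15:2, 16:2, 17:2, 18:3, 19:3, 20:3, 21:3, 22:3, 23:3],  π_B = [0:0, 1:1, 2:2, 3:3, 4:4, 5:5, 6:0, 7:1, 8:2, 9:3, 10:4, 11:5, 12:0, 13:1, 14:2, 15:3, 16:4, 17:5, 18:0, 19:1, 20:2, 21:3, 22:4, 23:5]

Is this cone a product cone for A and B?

|A|·|B| = 4·6 = 24;  |P| = 24
Check the pairing map k ↦ (π_A(k), π_B(k)):
  0 : (0,0)
  1 : (0,1)
  2 : (0,2)
  3 : (0,3)
  4 : (0,4)
  5 : (0,5)
  6 : (1,0)
  7 : (1,1)
  8 : (1,2)
  9 : (1,3)
  10 : (1,4)
  11 : (1,5)
  12 : (2,0)
  13 : (2,1)
  14 : (2,2)
  15 : (2,3)
  16 : (2,4)
  17 : (2,5)
  18 : (3,0)
  19 : (3,1)
  20 : (3,2)
  21 : (3,3)
  22 : (3,4)
  23 : (3,5)
distinct pairs in image: 24 / 24 needed
  → bijection onto A×B; projections well-typed.

Answer: VALID PRODUCT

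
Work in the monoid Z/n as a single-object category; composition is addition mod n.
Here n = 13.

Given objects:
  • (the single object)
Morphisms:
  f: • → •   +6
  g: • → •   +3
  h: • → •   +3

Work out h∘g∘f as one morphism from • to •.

  0 +6≡6 +3≡9 +3≡12  (mod 13)
result: +12

Answer: +12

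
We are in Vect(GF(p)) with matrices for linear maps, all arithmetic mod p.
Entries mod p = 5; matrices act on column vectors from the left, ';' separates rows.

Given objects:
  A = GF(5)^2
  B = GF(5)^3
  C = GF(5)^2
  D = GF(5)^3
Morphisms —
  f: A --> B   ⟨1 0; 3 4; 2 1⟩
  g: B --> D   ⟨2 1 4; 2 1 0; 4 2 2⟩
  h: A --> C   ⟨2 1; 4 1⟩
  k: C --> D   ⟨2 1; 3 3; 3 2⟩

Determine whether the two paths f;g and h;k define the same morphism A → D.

Path 1 = f;g:
  e0=(1,0) f-->(1,3,2) g-->(3,0,4)
  e1=(0,1) f-->(0,4,1) g-->(3,4,0)
  result₁ = ⟨3 3; 0 4; 4 0⟩
Path 2 = h;k:
  e0=(1,0) h-->(2,4) k-->(3,3,4)
  e1=(0,1) h-->(1,1) k-->(3,1,0)
  result₂ = ⟨3 3; 3 1; 4 0⟩
Equal? distinct morphisms ✗

Answer: DOES NOT COMMUTE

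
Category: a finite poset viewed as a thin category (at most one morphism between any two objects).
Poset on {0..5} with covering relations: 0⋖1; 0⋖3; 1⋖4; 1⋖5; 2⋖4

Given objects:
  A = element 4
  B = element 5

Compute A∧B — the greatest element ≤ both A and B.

Lower bounds of A=4 and B=5: {0,1}
  0 ⊑ 1
  1 ⊑ 1
glb = 1

Answer: A∧B = 1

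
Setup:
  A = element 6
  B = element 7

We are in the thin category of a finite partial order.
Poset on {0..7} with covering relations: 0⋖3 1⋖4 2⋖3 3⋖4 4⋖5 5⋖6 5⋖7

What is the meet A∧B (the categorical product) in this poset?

Common predecessors of 6,7: {0,1,2,3,4,5}
  0 ≤ 5
  1 ≤ 5
  2 ≤ 5
  3 ≤ 5
  4 ≤ 5
  5 ≤ 5
glb = 5

Answer: A∧B = 5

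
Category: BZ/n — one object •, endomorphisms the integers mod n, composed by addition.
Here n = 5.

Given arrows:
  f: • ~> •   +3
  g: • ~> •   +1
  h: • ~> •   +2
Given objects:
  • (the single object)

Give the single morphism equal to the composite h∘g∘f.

  0 +3≡3 +1≡4 +2≡1  (mod 5)
composite: +1

Answer: +1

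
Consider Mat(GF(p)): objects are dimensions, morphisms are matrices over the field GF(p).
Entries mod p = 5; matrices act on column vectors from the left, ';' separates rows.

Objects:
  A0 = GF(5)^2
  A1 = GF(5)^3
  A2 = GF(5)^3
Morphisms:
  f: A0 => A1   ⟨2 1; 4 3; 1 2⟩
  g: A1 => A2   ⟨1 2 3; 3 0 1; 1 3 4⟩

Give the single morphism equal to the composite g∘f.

Answer: ⟨3 3; 2 0; 3 3⟩

Derivation:
  e0=[1,0] f=>[2,4,1] g=>[3,2,3]
  e1=[0,1] f=>[1,3,2] g=>[3,0,3]
composite: ⟨3 3; 2 0; 3 3⟩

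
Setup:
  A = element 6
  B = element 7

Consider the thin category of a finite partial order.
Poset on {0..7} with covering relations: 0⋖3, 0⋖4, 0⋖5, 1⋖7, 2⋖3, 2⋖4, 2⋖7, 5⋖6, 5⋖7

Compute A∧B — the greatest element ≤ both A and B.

Lower bounds of A=6 and B=7: {0,5}
  0 ≤ 5
  5 ≤ 5
glb = 5

Answer: A∧B = 5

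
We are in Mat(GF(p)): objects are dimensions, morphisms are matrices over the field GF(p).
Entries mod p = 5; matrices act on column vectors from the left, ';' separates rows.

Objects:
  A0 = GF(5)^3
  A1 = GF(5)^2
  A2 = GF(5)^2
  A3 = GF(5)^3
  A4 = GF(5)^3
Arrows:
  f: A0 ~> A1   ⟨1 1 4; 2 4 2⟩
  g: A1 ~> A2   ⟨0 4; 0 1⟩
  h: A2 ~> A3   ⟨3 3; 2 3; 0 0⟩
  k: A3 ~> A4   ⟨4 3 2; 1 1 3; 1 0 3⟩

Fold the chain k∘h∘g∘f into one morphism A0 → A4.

  e0=⟨1,0,0⟩ f~>⟨1,2⟩ g~>⟨3,2⟩ h~>⟨0,2,0⟩ k~>⟨1,2,0⟩
  e1=⟨0,1,0⟩ f~>⟨1,4⟩ g~>⟨1,4⟩ h~>⟨0,4,0⟩ k~>⟨2,4,0⟩
  e2=⟨0,0,1⟩ f~>⟨4,2⟩ g~>⟨3,2⟩ h~>⟨0,2,0⟩ k~>⟨1,2,0⟩
result: ⟨1 2 1; 2 4 2; 0 0 0⟩

Answer: ⟨1 2 1; 2 4 2; 0 0 0⟩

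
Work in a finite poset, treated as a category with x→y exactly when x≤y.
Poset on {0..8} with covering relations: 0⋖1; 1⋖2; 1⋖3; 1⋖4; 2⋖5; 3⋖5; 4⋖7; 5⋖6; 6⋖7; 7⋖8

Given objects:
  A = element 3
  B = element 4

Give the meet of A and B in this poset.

{x : x≤A ∧ x≤B} = {0,1}  (A=3, B=4)
  0 ≤ 1
  1 ≤ 1
glb = 1

Answer: A∧B = 1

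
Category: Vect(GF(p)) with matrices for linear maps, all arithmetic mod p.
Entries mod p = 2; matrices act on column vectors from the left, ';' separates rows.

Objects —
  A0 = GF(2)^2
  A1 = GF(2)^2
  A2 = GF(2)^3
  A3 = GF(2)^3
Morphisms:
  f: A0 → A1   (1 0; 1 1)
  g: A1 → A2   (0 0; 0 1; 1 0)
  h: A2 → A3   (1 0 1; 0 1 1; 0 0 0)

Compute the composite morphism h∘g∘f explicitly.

  e0=⟨1,0⟩ f→⟨1,1⟩ g→⟨0,1,1⟩ h→⟨1,0,0⟩
  e1=⟨0,1⟩ f→⟨0,1⟩ g→⟨0,1,0⟩ h→⟨0,1,0⟩
⟦path⟧: (1 0; 0 1; 0 0)

Answer: (1 0; 0 1; 0 0)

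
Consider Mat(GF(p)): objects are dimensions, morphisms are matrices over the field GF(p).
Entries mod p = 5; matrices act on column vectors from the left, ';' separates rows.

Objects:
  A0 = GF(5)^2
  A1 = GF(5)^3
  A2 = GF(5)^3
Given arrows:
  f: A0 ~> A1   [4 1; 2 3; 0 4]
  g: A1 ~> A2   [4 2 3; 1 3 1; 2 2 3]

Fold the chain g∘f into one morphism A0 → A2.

Answer: [0 2; 0 4; 2 0]

Trace:
  e0=(1,0) f~>(4,2,0) g~>(0,0,2)
  e1=(0,1) f~>(1,3,4) g~>(2,4,0)
composite: [0 2; 0 4; 2 0]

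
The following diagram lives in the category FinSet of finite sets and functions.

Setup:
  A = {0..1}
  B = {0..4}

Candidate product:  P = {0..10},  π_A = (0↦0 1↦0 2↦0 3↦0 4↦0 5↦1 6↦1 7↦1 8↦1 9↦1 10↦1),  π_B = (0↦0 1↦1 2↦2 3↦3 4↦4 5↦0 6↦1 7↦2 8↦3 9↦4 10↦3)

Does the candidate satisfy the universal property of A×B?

|A|·|B| = 2·5 = 10;  |P| = 11
  → cardinalities differ; no bijection possible.

Answer: NOT A VALID PRODUCT — |P|=11 ≠ |A|·|B|=10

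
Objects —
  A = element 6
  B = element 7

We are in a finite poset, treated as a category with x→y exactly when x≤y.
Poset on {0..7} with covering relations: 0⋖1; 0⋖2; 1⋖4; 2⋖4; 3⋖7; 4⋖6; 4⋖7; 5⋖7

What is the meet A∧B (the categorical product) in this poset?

Common predecessors of 6,7: {0,1,2,4}
  0 ⊑ 4
  1 ⊑ 4
  2 ⊑ 4
  4 ⊑ 4
glb = 4

Answer: A∧B = 4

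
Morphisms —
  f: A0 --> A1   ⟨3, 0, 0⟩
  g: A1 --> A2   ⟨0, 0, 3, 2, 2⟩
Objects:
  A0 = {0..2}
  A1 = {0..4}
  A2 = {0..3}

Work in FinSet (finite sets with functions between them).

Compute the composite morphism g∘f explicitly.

Answer: ⟨2, 0, 0⟩

Trace:
  0 f-->3 g-->2
  1 f-->0 g-->0
  2 f-->0 g-->0
composite: ⟨2, 0, 0⟩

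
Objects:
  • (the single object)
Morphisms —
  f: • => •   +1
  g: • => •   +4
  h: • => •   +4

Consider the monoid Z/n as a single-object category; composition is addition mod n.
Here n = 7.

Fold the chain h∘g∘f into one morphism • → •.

  0 +1≡1 +4≡5 +4≡2  (mod 7)
⟦path⟧: +2

Answer: +2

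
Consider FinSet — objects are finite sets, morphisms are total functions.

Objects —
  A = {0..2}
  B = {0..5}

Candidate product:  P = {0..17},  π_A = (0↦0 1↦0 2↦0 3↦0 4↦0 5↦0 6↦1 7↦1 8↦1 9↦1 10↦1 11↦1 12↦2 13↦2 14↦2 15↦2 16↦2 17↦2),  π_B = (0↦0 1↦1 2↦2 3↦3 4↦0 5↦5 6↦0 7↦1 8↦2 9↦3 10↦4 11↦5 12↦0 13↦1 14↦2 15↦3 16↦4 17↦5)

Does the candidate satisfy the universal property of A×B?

|A|·|B| = 3·6 = 18;  |P| = 18
Check the pairing map k ↦ (π_A(k), π_B(k)):
  0 ↦ (0,0)
  1 ↦ (0,1)
  2 ↦ (0,2)
  3 ↦ (0,3)
  4 ↦ (0,0)  ✗ repeats pair of k=0
  5 ↦ (0,5)
  6 ↦ (1,0)
  7 ↦ (1,1)
  8 ↦ (1,2)
  9 ↦ (1,3)
  10 ↦ (1,4)
  11 ↦ (1,5)
  12 ↦ (2,0)
  13 ↦ (2,1)
  14 ↦ (2,2)
  15 ↦ (2,3)
  16 ↦ (2,4)
  17 ↦ (2,5)
distinct pairs in image: 17 / 18 needed
  → (0,0) hit at k=0 and k=4

Answer: NOT A VALID PRODUCT — duplicate pair at indices 0,4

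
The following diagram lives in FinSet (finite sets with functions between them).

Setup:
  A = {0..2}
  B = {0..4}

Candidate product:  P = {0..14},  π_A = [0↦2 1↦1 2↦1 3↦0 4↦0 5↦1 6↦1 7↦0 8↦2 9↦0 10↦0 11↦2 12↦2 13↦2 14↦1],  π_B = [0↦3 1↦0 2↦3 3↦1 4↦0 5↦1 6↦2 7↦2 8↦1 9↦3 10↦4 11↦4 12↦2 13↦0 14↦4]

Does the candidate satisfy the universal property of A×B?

Answer: VALID PRODUCT

Work:
|A|·|B| = 3·5 = 15;  |P| = 15
Check the pairing map k ↦ (π_A(k), π_B(k)):
  0 ↦ (2,3)
  1 ↦ (1,0)
  2 ↦ (1,3)
  3 ↦ (0,1)
  4 ↦ (0,0)
  5 ↦ (1,1)
  6 ↦ (1,2)
  7 ↦ (0,2)
  8 ↦ (2,1)
  9 ↦ (0,3)
  10 ↦ (0,4)
  11 ↦ (2,4)
  12 ↦ (2,2)
  13 ↦ (2,0)
  14 ↦ (1,4)
distinct pairs in image: 15 / 15 needed
  → bijection onto A×B; projections well-typed.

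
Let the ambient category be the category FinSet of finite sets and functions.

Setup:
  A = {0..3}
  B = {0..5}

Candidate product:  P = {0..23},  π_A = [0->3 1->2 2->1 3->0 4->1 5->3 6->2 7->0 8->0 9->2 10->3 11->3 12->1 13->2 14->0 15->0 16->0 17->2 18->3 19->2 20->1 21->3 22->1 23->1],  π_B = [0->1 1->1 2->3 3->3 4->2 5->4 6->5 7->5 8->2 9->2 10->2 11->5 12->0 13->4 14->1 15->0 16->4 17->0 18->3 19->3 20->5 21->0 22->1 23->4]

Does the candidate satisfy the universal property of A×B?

Answer: VALID PRODUCT

Work:
|A|·|B| = 4·6 = 24;  |P| = 24
Check the pairing map k ↦ (π_A(k), π_B(k)):
  0 -> (3,1)
  1 -> (2,1)
  2 -> (1,3)
  3 -> (0,3)
  4 -> (1,2)
  5 -> (3,4)
  6 -> (2,5)
  7 -> (0,5)
  8 -> (0,2)
  9 -> (2,2)
  10 -> (3,2)
  11 -> (3,5)
  12 -> (1,0)
  13 -> (2,4)
  14 -> (0,1)
  15 -> (0,0)
  16 -> (0,4)
  17 -> (2,0)
  18 -> (3,3)
  19 -> (2,3)
  20 -> (1,5)
  21 -> (3,0)
  22 -> (1,1)
  23 -> (1,4)
distinct pairs in image: 24 / 24 needed
  → bijection onto A×B; projections well-typed.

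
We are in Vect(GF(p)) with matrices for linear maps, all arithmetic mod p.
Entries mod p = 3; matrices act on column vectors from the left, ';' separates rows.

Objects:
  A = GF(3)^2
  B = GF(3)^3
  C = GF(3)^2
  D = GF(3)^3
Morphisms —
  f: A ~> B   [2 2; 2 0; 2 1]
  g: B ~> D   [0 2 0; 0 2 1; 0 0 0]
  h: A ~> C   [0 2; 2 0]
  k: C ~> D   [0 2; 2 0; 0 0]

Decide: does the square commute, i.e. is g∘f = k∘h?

Answer: COMMUTES

Work:
1) trace f;g:
  e0=[1,0] f~>[2,2,2] g~>[1,0,0]
  e1=[0,1] f~>[2,0,1] g~>[0,1,0]
  composite₁ = [1 0; 0 1; 0 0]
2) trace h;k:
  e0=[1,0] h~>[0,2] k~>[1,0,0]
  e1=[0,1] h~>[2,0] k~>[0,1,0]
  composite₂ = [1 0; 0 1; 0 0]
Equal? equal; square commutes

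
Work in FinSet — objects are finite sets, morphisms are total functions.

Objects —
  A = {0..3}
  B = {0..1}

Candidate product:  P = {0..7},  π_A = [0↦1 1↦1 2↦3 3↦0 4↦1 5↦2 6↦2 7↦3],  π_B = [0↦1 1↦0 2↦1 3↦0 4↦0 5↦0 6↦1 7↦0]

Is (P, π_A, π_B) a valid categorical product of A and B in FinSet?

Answer: NOT A VALID PRODUCT — duplicate pair at indices 1,4

Derivation:
|A|·|B| = 4·2 = 8;  |P| = 8
Check the pairing map k ↦ (π_A(k), π_B(k)):
  0 ↦ (1,1)
  1 ↦ (1,0)
  2 ↦ (3,1)
  3 ↦ (0,0)
  4 ↦ (1,0)  ✗ repeats pair of k=1
  5 ↦ (2,0)
  6 ↦ (2,1)
  7 ↦ (3,0)
distinct pairs in image: 7 / 8 needed
  → (1,0) hit at k=1 and k=4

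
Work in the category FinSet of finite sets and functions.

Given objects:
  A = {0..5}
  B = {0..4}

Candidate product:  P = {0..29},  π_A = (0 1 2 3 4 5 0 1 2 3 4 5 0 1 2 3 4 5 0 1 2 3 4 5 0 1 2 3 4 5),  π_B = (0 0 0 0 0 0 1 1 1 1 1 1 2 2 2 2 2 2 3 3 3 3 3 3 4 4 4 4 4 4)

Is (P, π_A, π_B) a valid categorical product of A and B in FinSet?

|A|·|B| = 6·5 = 30;  |P| = 30
Check the pairing map k ↦ (π_A(k), π_B(k)):
  0 -> (0,0)
  1 -> (1,0)
  2 -> (2,0)
  3 -> (3,0)
  4 -> (4,0)
  5 -> (5,0)
  6 -> (0,1)
  7 -> (1,1)
  8 -> (2,1)
  9 -> (3,1)
  10 -> (4,1)
  11 -> (5,1)
  12 -> (0,2)
  13 -> (1,2)
  14 -> (2,2)
  15 -> (3,2)
  16 -> (4,2)
  17 -> (5,2)
  18 -> (0,3)
  19 -> (1,3)
  20 -> (2,3)
  21 -> (3,3)
  22 -> (4,3)
  23 -> (5,3)
  24 -> (0,4)
  25 -> (1,4)
  26 -> (2,4)
  27 -> (3,4)
  28 -> (4,4)
  29 -> (5,4)
distinct pairs in image: 30 / 30 needed
  → bijection onto A×B; projections well-typed.

Answer: VALID PRODUCT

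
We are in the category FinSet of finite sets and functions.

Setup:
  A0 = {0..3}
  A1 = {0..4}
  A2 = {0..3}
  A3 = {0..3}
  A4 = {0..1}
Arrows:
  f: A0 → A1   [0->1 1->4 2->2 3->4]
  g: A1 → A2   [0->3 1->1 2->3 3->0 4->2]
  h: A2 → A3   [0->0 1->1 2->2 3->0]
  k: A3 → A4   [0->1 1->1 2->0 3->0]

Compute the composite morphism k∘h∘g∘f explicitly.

Answer: [0->1 1->0 2->1 3->0]

Derivation:
  0 f→1 g→1 h→1 k→1
  1 f→4 g→2 h→2 k→0
  2 f→2 g→3 h→0 k→1
  3 f→4 g→2 h→2 k→0
composite: [0->1 1->0 2->1 3->0]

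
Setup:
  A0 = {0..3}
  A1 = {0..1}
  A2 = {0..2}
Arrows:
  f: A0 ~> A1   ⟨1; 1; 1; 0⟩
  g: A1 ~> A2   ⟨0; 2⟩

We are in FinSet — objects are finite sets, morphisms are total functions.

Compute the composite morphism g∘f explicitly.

Answer: ⟨2; 2; 2; 0⟩

Work:
  0 f~>1 g~>2
  1 f~>1 g~>2
  2 f~>1 g~>2
  3 f~>0 g~>0
⟦path⟧: ⟨2; 2; 2; 0⟩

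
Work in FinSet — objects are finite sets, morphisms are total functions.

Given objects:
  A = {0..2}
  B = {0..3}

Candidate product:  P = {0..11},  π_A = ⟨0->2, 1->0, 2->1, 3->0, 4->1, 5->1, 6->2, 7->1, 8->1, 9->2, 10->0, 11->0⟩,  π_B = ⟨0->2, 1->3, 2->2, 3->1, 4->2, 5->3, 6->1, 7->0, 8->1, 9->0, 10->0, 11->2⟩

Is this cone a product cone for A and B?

|A|·|B| = 3·4 = 12;  |P| = 12
Check the pairing map k ↦ (π_A(k), π_B(k)):
  0 -> (2,2)
  1 -> (0,3)
  2 -> (1,2)
  3 -> (0,1)
  4 -> (1,2)  ✗ repeats pair of k=2
  5 -> (1,3)
  6 -> (2,1)
  7 -> (1,0)
  8 -> (1,1)
  9 -> (2,0)
  10 -> (0,0)
  11 -> (0,2)
distinct pairs in image: 11 / 12 needed
  → (1,2) hit at k=2 and k=4

Answer: NOT A VALID PRODUCT — duplicate pair at indices 4,2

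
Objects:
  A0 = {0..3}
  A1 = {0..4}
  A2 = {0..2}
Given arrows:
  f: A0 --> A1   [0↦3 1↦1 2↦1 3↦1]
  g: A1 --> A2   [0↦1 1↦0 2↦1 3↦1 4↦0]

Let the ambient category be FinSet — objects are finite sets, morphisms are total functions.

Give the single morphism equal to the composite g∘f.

Answer: [0↦1 1↦0 2↦0 3↦0]

Trace:
  0 f-->3 g-->1
  1 f-->1 g-->0
  2 f-->1 g-->0
  3 f-->1 g-->0
result: [0↦1 1↦0 2↦0 3↦0]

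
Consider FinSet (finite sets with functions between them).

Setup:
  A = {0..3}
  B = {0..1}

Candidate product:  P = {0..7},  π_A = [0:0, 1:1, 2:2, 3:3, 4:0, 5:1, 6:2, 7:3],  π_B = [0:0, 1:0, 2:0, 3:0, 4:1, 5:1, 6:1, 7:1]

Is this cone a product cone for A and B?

|A|·|B| = 4·2 = 8;  |P| = 8
Check the pairing map k ↦ (π_A(k), π_B(k)):
  0 : (0,0)
  1 : (1,0)
  2 : (2,0)
  3 : (3,0)
  4 : (0,1)
  5 : (1,1)
  6 : (2,1)
  7 : (3,1)
distinct pairs in image: 8 / 8 needed
  → bijection onto A×B; projections well-typed.

Answer: VALID PRODUCT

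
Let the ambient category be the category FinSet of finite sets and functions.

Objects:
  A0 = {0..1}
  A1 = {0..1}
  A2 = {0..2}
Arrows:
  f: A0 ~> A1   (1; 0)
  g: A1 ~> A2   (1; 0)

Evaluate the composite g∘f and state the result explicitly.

Answer: (0; 1)

Work:
  0 f~>1 g~>0
  1 f~>0 g~>1
⟦path⟧: (0; 1)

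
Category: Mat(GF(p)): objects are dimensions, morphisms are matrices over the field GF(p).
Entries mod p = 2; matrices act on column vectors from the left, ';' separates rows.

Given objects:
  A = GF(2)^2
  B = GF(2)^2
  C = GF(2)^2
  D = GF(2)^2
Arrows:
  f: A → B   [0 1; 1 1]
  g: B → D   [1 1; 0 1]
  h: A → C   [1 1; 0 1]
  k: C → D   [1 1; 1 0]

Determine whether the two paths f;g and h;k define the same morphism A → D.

Answer: COMMUTES

Trace:
1) trace f;g:
  e0=⟨1,0⟩ f→⟨0,1⟩ g→⟨1,1⟩
  e1=⟨0,1⟩ f→⟨1,1⟩ g→⟨0,1⟩
  composite₁ = [1 0; 1 1]
2) trace h;k:
  e0=⟨1,0⟩ h→⟨1,0⟩ k→⟨1,1⟩
  e1=⟨0,1⟩ h→⟨1,1⟩ k→⟨0,1⟩
  composite₂ = [1 0; 1 1]
Equal? same morphism ✓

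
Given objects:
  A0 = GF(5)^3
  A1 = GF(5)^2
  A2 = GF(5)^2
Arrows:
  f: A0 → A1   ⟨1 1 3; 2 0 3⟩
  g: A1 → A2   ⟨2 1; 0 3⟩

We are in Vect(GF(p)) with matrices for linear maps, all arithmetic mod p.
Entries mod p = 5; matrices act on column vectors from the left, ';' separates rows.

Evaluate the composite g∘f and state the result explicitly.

  e0=⟨1,0,0⟩ f→⟨1,2⟩ g→⟨4,1⟩
  e1=⟨0,1,0⟩ f→⟨1,0⟩ g→⟨2,0⟩
  e2=⟨0,0,1⟩ f→⟨3,3⟩ g→⟨4,4⟩
⟦path⟧: ⟨4 2 4; 1 0 4⟩

Answer: ⟨4 2 4; 1 0 4⟩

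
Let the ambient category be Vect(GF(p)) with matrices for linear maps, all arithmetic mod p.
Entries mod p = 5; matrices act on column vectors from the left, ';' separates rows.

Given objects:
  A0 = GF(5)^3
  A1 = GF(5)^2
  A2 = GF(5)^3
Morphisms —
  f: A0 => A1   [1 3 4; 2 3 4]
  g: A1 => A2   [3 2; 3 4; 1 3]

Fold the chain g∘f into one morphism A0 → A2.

  e0=⟨1,0,0⟩ f=>⟨1,2⟩ g=>⟨2,1,2⟩
  e1=⟨0,1,0⟩ f=>⟨3,3⟩ g=>⟨0,1,2⟩
  e2=⟨0,0,1⟩ f=>⟨4,4⟩ g=>⟨0,3,1⟩
⟦path⟧: [2 0 0; 1 1 3; 2 2 1]

Answer: [2 0 0; 1 1 3; 2 2 1]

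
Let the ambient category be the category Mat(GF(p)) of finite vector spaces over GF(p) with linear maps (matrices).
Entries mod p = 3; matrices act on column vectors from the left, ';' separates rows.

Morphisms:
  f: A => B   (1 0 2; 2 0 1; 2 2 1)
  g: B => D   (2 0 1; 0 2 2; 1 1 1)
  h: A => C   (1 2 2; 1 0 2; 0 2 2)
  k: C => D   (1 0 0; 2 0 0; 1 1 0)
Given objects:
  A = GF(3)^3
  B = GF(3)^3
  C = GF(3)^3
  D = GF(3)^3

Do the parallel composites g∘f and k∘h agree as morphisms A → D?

Answer: COMMUTES

Work:
Path 1 = f;g:
  e0=⟨1,0,0⟩ f=>⟨1,2,2⟩ g=>⟨1,2,2⟩
  e1=⟨0,1,0⟩ f=>⟨0,0,2⟩ g=>⟨2,1,2⟩
  e2=⟨0,0,1⟩ f=>⟨2,1,1⟩ g=>⟨2,1,1⟩
  result₁ = (1 2 2; 2 1 1; 2 2 1)
Path 2 = h;k:
  e0=⟨1,0,0⟩ h=>⟨1,1,0⟩ k=>⟨1,2,2⟩
  e1=⟨0,1,0⟩ h=>⟨2,0,2⟩ k=>⟨2,1,2⟩
  e2=⟨0,0,1⟩ h=>⟨2,2,2⟩ k=>⟨2,1,1⟩
  result₂ = (1 2 2; 2 1 1; 2 2 1)
Equal? YES — commutes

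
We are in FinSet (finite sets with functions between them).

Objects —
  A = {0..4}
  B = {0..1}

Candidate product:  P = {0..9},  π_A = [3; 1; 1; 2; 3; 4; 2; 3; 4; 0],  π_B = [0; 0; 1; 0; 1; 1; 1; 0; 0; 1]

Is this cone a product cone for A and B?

|A|·|B| = 5·2 = 10;  |P| = 10
Check the pairing map k ↦ (π_A(k), π_B(k)):
  0 -> (3,0)
  1 -> (1,0)
  2 -> (1,1)
  3 -> (2,0)
  4 -> (3,1)
  5 -> (4,1)
  6 -> (2,1)
  7 -> (3,0)  ✗ repeats pair of k=0
  8 -> (4,0)
  9 -> (0,1)
distinct pairs in image: 9 / 10 needed
  → (3,0) hit at k=0 and k=7

Answer: NOT A VALID PRODUCT — duplicate pair at indices 0,7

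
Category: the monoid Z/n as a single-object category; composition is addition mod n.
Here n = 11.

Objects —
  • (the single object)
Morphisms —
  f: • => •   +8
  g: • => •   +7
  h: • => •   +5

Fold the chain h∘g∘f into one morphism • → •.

  0 +8≡8 +7≡4 +5≡9  (mod 11)
composite: +9

Answer: +9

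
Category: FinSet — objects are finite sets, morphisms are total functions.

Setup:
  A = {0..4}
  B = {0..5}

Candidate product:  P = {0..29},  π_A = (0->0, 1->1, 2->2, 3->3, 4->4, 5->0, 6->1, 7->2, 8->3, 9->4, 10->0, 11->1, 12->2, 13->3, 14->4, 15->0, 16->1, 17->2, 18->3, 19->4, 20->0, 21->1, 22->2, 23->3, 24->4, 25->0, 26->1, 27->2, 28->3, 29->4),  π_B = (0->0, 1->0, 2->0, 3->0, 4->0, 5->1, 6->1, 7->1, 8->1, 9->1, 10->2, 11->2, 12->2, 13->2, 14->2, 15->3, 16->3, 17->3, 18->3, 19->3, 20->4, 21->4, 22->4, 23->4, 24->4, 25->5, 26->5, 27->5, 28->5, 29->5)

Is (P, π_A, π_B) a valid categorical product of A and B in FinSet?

Answer: VALID PRODUCT

Work:
|A|·|B| = 5·6 = 30;  |P| = 30
Check the pairing map k ↦ (π_A(k), π_B(k)):
  0 -> (0,0)
  1 -> (1,0)
  2 -> (2,0)
  3 -> (3,0)
  4 -> (4,0)
  5 -> (0,1)
  6 -> (1,1)
  7 -> (2,1)
  8 -> (3,1)
  9 -> (4,1)
  10 -> (0,2)
  11 -> (1,2)
  12 -> (2,2)
  13 -> (3,2)
  14 -> (4,2)
  15 -> (0,3)
  16 -> (1,3)
  17 -> (2,3)
  18 -> (3,3)
  19 -> (4,3)
  20 -> (0,4)
  21 -> (1,4)
  22 -> (2,4)
  23 -> (3,4)
  24 -> (4,4)
  25 -> (0,5)
  26 -> (1,5)
  27 -> (2,5)
  28 -> (3,5)
  29 -> (4,5)
distinct pairs in image: 30 / 30 needed
  → bijection onto A×B; projections well-typed.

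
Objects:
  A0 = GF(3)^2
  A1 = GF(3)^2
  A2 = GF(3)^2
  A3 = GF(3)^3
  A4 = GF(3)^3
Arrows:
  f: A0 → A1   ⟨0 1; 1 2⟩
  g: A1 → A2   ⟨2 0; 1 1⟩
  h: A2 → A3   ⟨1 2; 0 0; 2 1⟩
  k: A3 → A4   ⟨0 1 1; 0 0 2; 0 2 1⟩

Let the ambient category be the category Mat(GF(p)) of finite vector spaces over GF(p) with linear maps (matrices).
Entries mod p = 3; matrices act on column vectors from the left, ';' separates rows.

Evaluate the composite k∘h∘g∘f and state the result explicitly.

Answer: ⟨1 1; 2 2; 1 1⟩

Trace:
  e0=[1,0] f→[0,1] g→[0,1] h→[2,0,1] k→[1,2,1]
  e1=[0,1] f→[1,2] g→[2,0] h→[2,0,1] k→[1,2,1]
⟦path⟧: ⟨1 1; 2 2; 1 1⟩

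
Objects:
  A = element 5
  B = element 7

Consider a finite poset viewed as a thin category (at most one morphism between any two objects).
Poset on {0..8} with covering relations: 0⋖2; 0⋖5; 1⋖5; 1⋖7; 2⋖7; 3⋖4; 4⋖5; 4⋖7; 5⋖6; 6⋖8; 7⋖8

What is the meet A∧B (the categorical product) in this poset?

Lower bounds of A=5 and B=7: {0,1,3,4}
  maximal lower bounds 0 and 1 are incomparable: neither 0≤1 nor 1≤0
→ no greatest lower bound exists

Answer: NO MEET EXISTS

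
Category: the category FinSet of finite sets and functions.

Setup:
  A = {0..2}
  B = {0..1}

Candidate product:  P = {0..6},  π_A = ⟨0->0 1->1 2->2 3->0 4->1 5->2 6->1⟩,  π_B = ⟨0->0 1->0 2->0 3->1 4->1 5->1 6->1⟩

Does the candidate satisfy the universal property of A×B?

|A|·|B| = 3·2 = 6;  |P| = 7
  → cardinalities differ; no bijection possible.

Answer: NOT A VALID PRODUCT — |P|=7 ≠ |A|·|B|=6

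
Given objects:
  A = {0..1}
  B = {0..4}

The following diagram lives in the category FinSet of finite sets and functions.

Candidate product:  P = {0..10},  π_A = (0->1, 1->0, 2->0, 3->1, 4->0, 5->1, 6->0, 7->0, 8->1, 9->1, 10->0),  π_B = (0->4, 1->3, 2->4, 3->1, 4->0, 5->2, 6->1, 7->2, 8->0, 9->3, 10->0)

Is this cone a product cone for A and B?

|A|·|B| = 2·5 = 10;  |P| = 11
  → cardinalities differ; no bijection possible.

Answer: NOT A VALID PRODUCT — |P|=11 ≠ |A|·|B|=10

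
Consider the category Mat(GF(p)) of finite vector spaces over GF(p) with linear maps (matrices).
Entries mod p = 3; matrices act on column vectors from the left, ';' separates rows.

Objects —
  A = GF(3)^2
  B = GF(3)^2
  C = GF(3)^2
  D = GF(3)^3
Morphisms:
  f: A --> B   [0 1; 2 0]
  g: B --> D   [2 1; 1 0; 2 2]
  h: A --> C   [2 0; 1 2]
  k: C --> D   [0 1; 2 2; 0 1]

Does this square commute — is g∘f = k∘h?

Answer: DOES NOT COMMUTE

Work:
Path 1 = f;g:
  e0=(1,0) f-->(0,2) g-->(2,0,1)
  e1=(0,1) f-->(1,0) g-->(2,1,2)
  composite₁ = [2 2; 0 1; 1 2]
Path 2 = h;k:
  e0=(1,0) h-->(2,1) k-->(1,0,1)
  e1=(0,1) h-->(0,2) k-->(2,1,2)
  composite₂ = [1 2; 0 1; 1 2]
Equal? differ; not commutative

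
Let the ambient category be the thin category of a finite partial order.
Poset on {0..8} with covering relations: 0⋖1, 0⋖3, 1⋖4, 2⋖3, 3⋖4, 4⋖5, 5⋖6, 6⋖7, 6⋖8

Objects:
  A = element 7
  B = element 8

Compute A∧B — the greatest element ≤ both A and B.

Common predecessors of 7,8: {0,1,2,3,4,5,6}
  0 ≤ 6
  1 ≤ 6
  2 ≤ 6
  3 ≤ 6
  4 ≤ 6
  5 ≤ 6
  6 ≤ 6
glb = 6

Answer: A∧B = 6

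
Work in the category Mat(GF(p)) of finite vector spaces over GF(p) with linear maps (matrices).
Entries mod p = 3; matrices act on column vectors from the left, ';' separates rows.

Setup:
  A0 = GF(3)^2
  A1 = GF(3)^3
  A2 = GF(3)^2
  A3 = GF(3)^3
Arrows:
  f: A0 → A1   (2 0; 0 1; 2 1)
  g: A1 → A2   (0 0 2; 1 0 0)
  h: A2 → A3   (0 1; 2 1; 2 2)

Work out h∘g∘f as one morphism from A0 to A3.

Answer: (2 0; 1 1; 0 1)

Derivation:
  e0=(1,0) f→(2,0,2) g→(1,2) h→(2,1,0)
  e1=(0,1) f→(0,1,1) g→(2,0) h→(0,1,1)
⟦path⟧: (2 0; 1 1; 0 1)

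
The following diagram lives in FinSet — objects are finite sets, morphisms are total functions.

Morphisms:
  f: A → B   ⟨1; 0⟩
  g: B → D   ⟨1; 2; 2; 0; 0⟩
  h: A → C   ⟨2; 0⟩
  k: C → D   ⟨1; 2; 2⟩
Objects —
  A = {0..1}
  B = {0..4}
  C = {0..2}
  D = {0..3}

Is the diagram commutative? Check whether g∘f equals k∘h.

Answer: COMMUTES

Work:
Path 1 = f;g:
  0 f→1 g→2
  1 f→0 g→1
  ⟦path⟧₁ = ⟨2; 1⟩
Path 2 = h;k:
  0 h→2 k→2
  1 h→0 k→1
  ⟦path⟧₂ = ⟨2; 1⟩
Equal? YES — commutes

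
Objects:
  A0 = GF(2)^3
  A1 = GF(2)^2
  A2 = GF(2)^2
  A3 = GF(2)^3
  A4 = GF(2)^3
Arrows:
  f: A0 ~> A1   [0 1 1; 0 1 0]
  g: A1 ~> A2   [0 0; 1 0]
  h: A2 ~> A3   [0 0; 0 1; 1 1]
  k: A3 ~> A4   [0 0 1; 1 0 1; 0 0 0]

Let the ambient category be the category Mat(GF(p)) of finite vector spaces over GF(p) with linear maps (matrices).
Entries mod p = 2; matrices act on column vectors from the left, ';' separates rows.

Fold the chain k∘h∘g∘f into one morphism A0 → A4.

  e0=[1,0,0] f~>[0,0] g~>[0,0] h~>[0,0,0] k~>[0,0,0]
  e1=[0,1,0] f~>[1,1] g~>[0,1] h~>[0,1,1] k~>[1,1,0]
  e2=[0,0,1] f~>[1,0] g~>[0,1] h~>[0,1,1] k~>[1,1,0]
⟦path⟧: [0 1 1; 0 1 1; 0 0 0]

Answer: [0 1 1; 0 1 1; 0 0 0]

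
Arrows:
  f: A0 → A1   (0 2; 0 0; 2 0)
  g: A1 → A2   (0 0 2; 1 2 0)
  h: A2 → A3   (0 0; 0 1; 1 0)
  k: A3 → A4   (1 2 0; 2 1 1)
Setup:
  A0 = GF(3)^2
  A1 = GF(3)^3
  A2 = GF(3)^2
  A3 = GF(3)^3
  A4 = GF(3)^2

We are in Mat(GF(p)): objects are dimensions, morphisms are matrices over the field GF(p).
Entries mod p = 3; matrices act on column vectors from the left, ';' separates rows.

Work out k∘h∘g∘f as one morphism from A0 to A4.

  e0=(1,0) f→(0,0,2) g→(1,0) h→(0,0,1) k→(0,1)
  e1=(0,1) f→(2,0,0) g→(0,2) h→(0,2,0) k→(1,2)
result: (0 1; 1 2)

Answer: (0 1; 1 2)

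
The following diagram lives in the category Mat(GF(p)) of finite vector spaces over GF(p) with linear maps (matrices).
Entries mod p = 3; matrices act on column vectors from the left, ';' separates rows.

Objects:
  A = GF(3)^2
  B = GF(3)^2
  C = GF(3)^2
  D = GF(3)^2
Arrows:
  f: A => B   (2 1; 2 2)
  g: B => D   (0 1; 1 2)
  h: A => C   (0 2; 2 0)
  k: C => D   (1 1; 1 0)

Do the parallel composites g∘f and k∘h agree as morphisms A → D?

Answer: COMMUTES

Work:
1) trace f;g:
  e0=⟨1,0⟩ f=>⟨2,2⟩ g=>⟨2,0⟩
  e1=⟨0,1⟩ f=>⟨1,2⟩ g=>⟨2,2⟩
  result₁ = (2 2; 0 2)
2) trace h;k:
  e0=⟨1,0⟩ h=>⟨0,2⟩ k=>⟨2,0⟩
  e1=⟨0,1⟩ h=>⟨2,0⟩ k=>⟨2,2⟩
  result₂ = (2 2; 0 2)
Equal? YES — commutes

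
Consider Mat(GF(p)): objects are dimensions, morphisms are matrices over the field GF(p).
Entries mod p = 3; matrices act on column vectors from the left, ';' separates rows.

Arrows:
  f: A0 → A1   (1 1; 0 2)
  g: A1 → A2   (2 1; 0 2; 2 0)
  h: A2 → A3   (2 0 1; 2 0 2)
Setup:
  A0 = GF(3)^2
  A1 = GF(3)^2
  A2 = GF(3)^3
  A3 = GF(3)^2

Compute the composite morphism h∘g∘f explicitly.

Answer: (0 1; 2 0)

Derivation:
  e0=[1,0] f→[1,0] g→[2,0,2] h→[0,2]
  e1=[0,1] f→[1,2] g→[1,1,2] h→[1,0]
result: (0 1; 2 0)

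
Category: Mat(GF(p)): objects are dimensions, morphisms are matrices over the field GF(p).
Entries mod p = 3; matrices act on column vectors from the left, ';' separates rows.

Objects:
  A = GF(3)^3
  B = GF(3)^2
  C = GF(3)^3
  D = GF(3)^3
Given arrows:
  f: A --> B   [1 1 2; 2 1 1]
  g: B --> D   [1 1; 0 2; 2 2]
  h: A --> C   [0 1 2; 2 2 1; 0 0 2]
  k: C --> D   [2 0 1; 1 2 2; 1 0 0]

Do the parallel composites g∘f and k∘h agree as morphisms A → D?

Along f;g (path 1):
  e0=⟨1,0,0⟩ f-->⟨1,2⟩ g-->⟨0,1,0⟩
  e1=⟨0,1,0⟩ f-->⟨1,1⟩ g-->⟨2,2,1⟩
  e2=⟨0,0,1⟩ f-->⟨2,1⟩ g-->⟨0,2,0⟩
  composite₁ = [0 2 0; 1 2 2; 0 1 0]
Along h;k (path 2):
  e0=⟨1,0,0⟩ h-->⟨0,2,0⟩ k-->⟨0,1,0⟩
  e1=⟨0,1,0⟩ h-->⟨1,2,0⟩ k-->⟨2,2,1⟩
  e2=⟨0,0,1⟩ h-->⟨2,1,2⟩ k-->⟨0,2,2⟩
  composite₂ = [0 2 0; 1 2 2; 0 1 2]
Equal? distinct morphisms ✗

Answer: DOES NOT COMMUTE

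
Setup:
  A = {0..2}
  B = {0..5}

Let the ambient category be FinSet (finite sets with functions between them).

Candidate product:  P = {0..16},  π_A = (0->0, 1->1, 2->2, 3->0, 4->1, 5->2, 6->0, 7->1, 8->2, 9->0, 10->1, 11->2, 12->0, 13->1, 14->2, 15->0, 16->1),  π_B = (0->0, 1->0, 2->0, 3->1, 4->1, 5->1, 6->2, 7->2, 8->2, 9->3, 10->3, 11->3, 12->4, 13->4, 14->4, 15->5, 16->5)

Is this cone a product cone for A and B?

|A|·|B| = 3·6 = 18;  |P| = 17
  → cardinalities differ; no bijection possible.

Answer: NOT A VALID PRODUCT — |P|=17 ≠ |A|·|B|=18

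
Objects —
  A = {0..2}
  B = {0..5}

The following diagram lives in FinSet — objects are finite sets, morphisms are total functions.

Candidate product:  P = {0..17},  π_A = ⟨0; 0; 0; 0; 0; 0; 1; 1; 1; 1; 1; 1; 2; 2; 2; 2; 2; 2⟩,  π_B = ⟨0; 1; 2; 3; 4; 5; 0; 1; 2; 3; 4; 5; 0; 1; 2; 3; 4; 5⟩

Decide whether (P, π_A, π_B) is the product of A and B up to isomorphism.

Answer: VALID PRODUCT

Derivation:
|A|·|B| = 3·6 = 18;  |P| = 18
Check the pairing map k ↦ (π_A(k), π_B(k)):
  0 ↦ (0,0)
  1 ↦ (0,1)
  2 ↦ (0,2)
  3 ↦ (0,3)
  4 ↦ (0,4)
  5 ↦ (0,5)
  6 ↦ (1,0)
  7 ↦ (1,1)
  8 ↦ (1,2)
  9 ↦ (1,3)
  10 ↦ (1,4)
  11 ↦ (1,5)
  12 ↦ (2,0)
  13 ↦ (2,1)
  14 ↦ (2,2)
  15 ↦ (2,3)
  16 ↦ (2,4)
  17 ↦ (2,5)
distinct pairs in image: 18 / 18 needed
  → bijection onto A×B; projections well-typed.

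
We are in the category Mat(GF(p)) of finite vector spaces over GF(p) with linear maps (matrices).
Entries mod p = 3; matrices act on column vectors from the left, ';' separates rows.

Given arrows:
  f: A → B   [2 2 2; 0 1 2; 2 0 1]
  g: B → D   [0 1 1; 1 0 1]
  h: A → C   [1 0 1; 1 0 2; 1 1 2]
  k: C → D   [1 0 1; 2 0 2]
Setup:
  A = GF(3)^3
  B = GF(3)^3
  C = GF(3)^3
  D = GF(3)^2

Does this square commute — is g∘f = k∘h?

Answer: COMMUTES

Trace:
1) trace f;g:
  e0=(1,0,0) f→(2,0,2) g→(2,1)
  e1=(0,1,0) f→(2,1,0) g→(1,2)
  e2=(0,0,1) f→(2,2,1) g→(0,0)
  composite₁ = [2 1 0; 1 2 0]
2) trace h;k:
  e0=(1,0,0) h→(1,1,1) k→(2,1)
  e1=(0,1,0) h→(0,0,1) k→(1,2)
  e2=(0,0,1) h→(1,2,2) k→(0,0)
  composite₂ = [2 1 0; 1 2 0]
Equal? YES — commutes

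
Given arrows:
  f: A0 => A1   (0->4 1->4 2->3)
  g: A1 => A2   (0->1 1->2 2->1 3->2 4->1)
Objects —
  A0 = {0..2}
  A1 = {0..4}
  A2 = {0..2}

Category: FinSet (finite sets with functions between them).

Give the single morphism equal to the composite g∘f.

  0 f=>4 g=>1
  1 f=>4 g=>1
  2 f=>3 g=>2
composite: (0->1 1->1 2->2)

Answer: (0->1 1->1 2->2)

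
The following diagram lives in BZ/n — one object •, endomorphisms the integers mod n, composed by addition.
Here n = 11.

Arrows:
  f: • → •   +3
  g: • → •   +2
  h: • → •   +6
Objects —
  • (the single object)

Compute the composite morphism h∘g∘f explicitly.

Answer: +0

Trace:
  0 +3≡3 +2≡5 +6≡0  (mod 11)
⟦path⟧: +0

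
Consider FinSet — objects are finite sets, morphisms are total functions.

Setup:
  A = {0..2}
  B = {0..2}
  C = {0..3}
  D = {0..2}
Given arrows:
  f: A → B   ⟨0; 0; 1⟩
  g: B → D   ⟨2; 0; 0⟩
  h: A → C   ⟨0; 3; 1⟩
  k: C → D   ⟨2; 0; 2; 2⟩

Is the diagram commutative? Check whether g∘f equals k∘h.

Answer: COMMUTES

Work:
Along f;g (path 1):
  0 f→0 g→2
  1 f→0 g→2
  2 f→1 g→0
  result₁ = ⟨2; 2; 0⟩
Along h;k (path 2):
  0 h→0 k→2
  1 h→3 k→2
  2 h→1 k→0
  result₂ = ⟨2; 2; 0⟩
Equal? YES — commutes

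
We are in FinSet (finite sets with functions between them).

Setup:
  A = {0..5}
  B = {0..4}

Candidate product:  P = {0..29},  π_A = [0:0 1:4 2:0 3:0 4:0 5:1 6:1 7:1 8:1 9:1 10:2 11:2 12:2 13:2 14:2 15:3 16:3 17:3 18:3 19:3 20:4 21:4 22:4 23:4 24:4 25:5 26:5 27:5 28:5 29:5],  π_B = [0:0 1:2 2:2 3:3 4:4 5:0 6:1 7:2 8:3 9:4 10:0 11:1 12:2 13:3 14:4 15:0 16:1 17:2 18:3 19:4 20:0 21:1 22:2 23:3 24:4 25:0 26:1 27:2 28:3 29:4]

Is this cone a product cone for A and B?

|A|·|B| = 6·5 = 30;  |P| = 30
Check the pairing map k ↦ (π_A(k), π_B(k)):
  0 : (0,0)
  1 : (4,2)
  2 : (0,2)
  3 : (0,3)
  4 : (0,4)
  5 : (1,0)
  6 : (1,1)
  7 : (1,2)
  8 : (1,3)
  9 : (1,4)
  10 : (2,0)
  11 : (2,1)
  12 : (2,2)
  13 : (2,3)
  14 : (2,4)
  15 : (3,0)
  16 : (3,1)
  17 : (3,2)
  18 : (3,3)
  19 : (3,4)
  20 : (4,0)
  21 : (4,1)
  22 : (4,2)  ✗ repeats pair of k=1
  23 : (4,3)
  24 : (4,4)
  25 : (5,0)
  26 : (5,1)
  27 : (5,2)
  28 : (5,3)
  29 : (5,4)
distinct pairs in image: 29 / 30 needed
  → (4,2) hit at k=1 and k=22

Answer: NOT A VALID PRODUCT — duplicate pair at indices 22,1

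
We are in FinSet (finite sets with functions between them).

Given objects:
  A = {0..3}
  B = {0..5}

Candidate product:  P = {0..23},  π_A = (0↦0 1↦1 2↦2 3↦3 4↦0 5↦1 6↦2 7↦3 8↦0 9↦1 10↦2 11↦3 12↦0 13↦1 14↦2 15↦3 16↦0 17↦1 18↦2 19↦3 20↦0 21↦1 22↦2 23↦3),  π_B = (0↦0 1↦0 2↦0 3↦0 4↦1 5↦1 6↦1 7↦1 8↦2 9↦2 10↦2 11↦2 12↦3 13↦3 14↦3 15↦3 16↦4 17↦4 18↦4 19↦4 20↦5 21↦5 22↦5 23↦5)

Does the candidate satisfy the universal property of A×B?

|A|·|B| = 4·6 = 24;  |P| = 24
Check the pairing map k ↦ (π_A(k), π_B(k)):
  0 ↦ (0,0)
  1 ↦ (1,0)
  2 ↦ (2,0)
  3 ↦ (3,0)
  4 ↦ (0,1)
  5 ↦ (1,1)
  6 ↦ (2,1)
  7 ↦ (3,1)
  8 ↦ (0,2)
  9 ↦ (1,2)
  10 ↦ (2,2)
  11 ↦ (3,2)
  12 ↦ (0,3)
  13 ↦ (1,3)
  14 ↦ (2,3)
  15 ↦ (3,3)
  16 ↦ (0,4)
  17 ↦ (1,4)
  18 ↦ (2,4)
  19 ↦ (3,4)
  20 ↦ (0,5)
  21 ↦ (1,5)
  22 ↦ (2,5)
  23 ↦ (3,5)
distinct pairs in image: 24 / 24 needed
  → bijection onto A×B; projections well-typed.

Answer: VALID PRODUCT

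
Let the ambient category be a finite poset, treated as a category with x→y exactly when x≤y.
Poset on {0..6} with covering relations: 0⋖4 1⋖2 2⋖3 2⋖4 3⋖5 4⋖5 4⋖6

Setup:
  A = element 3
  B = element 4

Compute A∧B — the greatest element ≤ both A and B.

{x : x≤A ∧ x≤B} = {1,2}  (A=3, B=4)
  1 ≤ 2
  2 ≤ 2
glb = 2

Answer: A∧B = 2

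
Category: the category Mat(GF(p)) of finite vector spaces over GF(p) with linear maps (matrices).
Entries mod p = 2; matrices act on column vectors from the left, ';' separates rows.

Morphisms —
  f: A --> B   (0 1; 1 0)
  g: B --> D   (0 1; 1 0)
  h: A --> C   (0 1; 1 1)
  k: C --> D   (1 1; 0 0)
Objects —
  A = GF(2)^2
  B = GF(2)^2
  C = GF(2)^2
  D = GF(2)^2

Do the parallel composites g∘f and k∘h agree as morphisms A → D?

Answer: DOES NOT COMMUTE

Derivation:
Path 1 = f;g:
  e0=⟨1,0⟩ f-->⟨0,1⟩ g-->⟨1,0⟩
  e1=⟨0,1⟩ f-->⟨1,0⟩ g-->⟨0,1⟩
  result₁ = (1 0; 0 1)
Path 2 = h;k:
  e0=⟨1,0⟩ h-->⟨0,1⟩ k-->⟨1,0⟩
  e1=⟨0,1⟩ h-->⟨1,1⟩ k-->⟨0,0⟩
  result₂ = (1 0; 0 0)
Equal? distinct morphisms ✗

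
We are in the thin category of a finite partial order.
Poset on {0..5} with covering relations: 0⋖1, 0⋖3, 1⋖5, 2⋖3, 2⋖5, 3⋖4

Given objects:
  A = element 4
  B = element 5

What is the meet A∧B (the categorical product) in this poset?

Common predecessors of 4,5: {0,2}
  maximal lower bounds 0 and 2 are incomparable: neither 0⊑2 nor 2⊑0
→ no greatest lower bound exists

Answer: NO MEET EXISTS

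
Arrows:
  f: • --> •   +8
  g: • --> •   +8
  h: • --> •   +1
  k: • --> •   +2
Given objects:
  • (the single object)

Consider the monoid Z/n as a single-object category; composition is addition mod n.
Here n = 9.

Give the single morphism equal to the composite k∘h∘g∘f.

  0 +8≡8 +8≡7 +1≡8 +2≡1  (mod 9)
⟦path⟧: +1

Answer: +1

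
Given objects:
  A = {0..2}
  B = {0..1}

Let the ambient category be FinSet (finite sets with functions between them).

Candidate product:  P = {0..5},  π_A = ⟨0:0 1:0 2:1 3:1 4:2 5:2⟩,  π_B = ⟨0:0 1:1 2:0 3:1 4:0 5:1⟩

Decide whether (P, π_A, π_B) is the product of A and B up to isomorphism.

|A|·|B| = 3·2 = 6;  |P| = 6
Check the pairing map k ↦ (π_A(k), π_B(k)):
  0 : (0,0)
  1 : (0,1)
  2 : (1,0)
  3 : (1,1)
  4 : (2,0)
  5 : (2,1)
distinct pairs in image: 6 / 6 needed
  → bijection onto A×B; projections well-typed.

Answer: VALID PRODUCT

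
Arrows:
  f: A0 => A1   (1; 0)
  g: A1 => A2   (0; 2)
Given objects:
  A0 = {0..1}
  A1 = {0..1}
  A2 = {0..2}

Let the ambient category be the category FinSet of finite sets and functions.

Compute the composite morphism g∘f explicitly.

  0 f=>1 g=>2
  1 f=>0 g=>0
⟦path⟧: (2; 0)

Answer: (2; 0)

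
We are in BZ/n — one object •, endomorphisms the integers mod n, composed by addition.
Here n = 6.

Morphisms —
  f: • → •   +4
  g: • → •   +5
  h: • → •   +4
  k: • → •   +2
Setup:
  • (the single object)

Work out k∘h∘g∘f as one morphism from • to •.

  0 +4≡4 +5≡3 +4≡1 +2≡3  (mod 6)
result: +3

Answer: +3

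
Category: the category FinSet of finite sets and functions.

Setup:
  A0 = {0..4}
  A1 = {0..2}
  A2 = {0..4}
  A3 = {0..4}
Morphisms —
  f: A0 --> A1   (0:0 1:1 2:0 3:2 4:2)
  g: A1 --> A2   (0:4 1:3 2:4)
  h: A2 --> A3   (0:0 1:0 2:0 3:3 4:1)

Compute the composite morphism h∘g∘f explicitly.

  0 f-->0 g-->4 h-->1
  1 f-->1 g-->3 h-->3
  2 f-->0 g-->4 h-->1
  3 f-->2 g-->4 h-->1
  4 f-->2 g-->4 h-->1
result: (0:1 1:3 2:1 3:1 4:1)

Answer: (0:1 1:3 2:1 3:1 4:1)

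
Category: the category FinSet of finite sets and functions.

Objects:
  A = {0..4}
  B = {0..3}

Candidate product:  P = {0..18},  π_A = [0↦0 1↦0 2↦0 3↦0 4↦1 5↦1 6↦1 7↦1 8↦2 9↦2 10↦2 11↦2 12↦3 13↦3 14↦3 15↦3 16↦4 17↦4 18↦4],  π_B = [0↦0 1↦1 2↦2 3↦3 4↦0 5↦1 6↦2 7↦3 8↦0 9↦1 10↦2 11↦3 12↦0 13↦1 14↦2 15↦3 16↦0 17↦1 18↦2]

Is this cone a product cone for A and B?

Answer: NOT A VALID PRODUCT — |P|=19 ≠ |A|·|B|=20

Trace:
|A|·|B| = 5·4 = 20;  |P| = 19
  → cardinalities differ; no bijection possible.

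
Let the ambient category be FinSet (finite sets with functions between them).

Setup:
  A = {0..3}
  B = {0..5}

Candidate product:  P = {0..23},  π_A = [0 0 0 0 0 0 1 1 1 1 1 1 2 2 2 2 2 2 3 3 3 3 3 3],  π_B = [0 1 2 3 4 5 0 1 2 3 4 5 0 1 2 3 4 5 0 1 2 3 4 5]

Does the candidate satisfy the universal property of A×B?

|A|·|B| = 4·6 = 24;  |P| = 24
Check the pairing map k ↦ (π_A(k), π_B(k)):
  0 : (0,0)
  1 : (0,1)
  2 : (0,2)
  3 : (0,3)
  4 : (0,4)
  5 : (0,5)
  6 : (1,0)
  7 : (1,1)
  8 : (1,2)
  9 : (1,3)
  10 : (1,4)
  11 : (1,5)
  12 : (2,0)
  13 : (2,1)
  14 : (2,2)
  15 : (2,3)
  16 : (2,4)
  17 : (2,5)
  18 : (3,0)
  19 : (3,1)
  20 : (3,2)
  21 : (3,3)
  22 : (3,4)
  23 : (3,5)
distinct pairs in image: 24 / 24 needed
  → bijection onto A×B; projections well-typed.

Answer: VALID PRODUCT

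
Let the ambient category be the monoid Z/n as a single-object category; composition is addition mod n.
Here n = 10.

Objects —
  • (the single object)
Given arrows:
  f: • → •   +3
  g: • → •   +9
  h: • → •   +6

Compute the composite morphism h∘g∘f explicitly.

Answer: +8

Work:
  0 +3≡3 +9≡2 +6≡8  (mod 10)
composite: +8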